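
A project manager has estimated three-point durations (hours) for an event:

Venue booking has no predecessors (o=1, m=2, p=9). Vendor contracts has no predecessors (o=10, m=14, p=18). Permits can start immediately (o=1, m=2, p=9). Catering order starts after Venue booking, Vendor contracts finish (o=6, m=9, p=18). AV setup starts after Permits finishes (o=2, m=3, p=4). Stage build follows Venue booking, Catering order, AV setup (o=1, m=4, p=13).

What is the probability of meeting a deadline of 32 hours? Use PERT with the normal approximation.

0.831

te_Venue booking = (1 + 4·2 + 9)/6 = 18/6 = 3; σ²_Venue booking = ((9−1)/6)² = 1.778
te_Vendor contracts = (10 + 4·14 + 18)/6 = 84/6 = 14; σ²_Vendor contracts = ((18−10)/6)² = 1.778
te_Permits = (1 + 4·2 + 9)/6 = 18/6 = 3; σ²_Permits = ((9−1)/6)² = 1.778
te_Catering order = (6 + 4·9 + 18)/6 = 60/6 = 10; σ²_Catering order = ((18−6)/6)² = 4.000
te_AV setup = (2 + 4·3 + 4)/6 = 18/6 = 3; σ²_AV setup = ((4−2)/6)² = 0.111
te_Stage build = (1 + 4·4 + 13)/6 = 30/6 = 5; σ²_Stage build = ((13−1)/6)² = 4.000

Forward pass:
ES_Venue booking = 0; EF_Venue booking = 3
ES_Vendor contracts = 0; EF_Vendor contracts = 14
ES_Permits = 0; EF_Permits = 3
ES_Catering order = max(EF_Venue booking=3, EF_Vendor contracts=14) = 14; EF_Catering order = 14+10 = 24
ES_AV setup = 3; EF_AV setup = 3+3 = 6
ES_Stage build = max(EF_Venue booking=3, EF_Catering order=24, EF_AV setup=6) = 24; EF_Stage build = 24+5 = 29
Expected project duration μ = 29 hours. Critical path: Vendor contracts → Catering order → Stage build.

Variance along critical path = 1.778 + 4.000 + 4.000 = 9.778; σ = √9.778 = 3.127 hours.
Z = (32 − 29) / 3.127 = 0.959
P(T ≤ 32) = Φ(0.959) ≈ 0.831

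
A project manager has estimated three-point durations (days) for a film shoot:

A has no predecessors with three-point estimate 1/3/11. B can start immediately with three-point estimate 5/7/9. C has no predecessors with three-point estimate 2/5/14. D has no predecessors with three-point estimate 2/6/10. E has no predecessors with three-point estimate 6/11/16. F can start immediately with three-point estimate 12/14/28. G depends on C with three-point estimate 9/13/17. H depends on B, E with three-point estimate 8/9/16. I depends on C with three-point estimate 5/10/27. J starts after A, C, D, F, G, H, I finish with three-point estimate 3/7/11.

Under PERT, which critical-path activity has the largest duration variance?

E

te_A = (1 + 4·3 + 11)/6 = 24/6 = 4; σ²_A = ((11−1)/6)² = 2.778
te_B = (5 + 4·7 + 9)/6 = 42/6 = 7; σ²_B = ((9−5)/6)² = 0.444
te_C = (2 + 4·5 + 14)/6 = 36/6 = 6; σ²_C = ((14−2)/6)² = 4.000
te_D = (2 + 4·6 + 10)/6 = 36/6 = 6; σ²_D = ((10−2)/6)² = 1.778
te_E = (6 + 4·11 + 16)/6 = 66/6 = 11; σ²_E = ((16−6)/6)² = 2.778
te_F = (12 + 4·14 + 28)/6 = 96/6 = 16; σ²_F = ((28−12)/6)² = 7.111
te_G = (9 + 4·13 + 17)/6 = 78/6 = 13; σ²_G = ((17−9)/6)² = 1.778
te_H = (8 + 4·9 + 16)/6 = 60/6 = 10; σ²_H = ((16−8)/6)² = 1.778
te_I = (5 + 4·10 + 27)/6 = 72/6 = 12; σ²_I = ((27−5)/6)² = 13.444
te_J = (3 + 4·7 + 11)/6 = 42/6 = 7; σ²_J = ((11−3)/6)² = 1.778

Forward pass:
ES_A = 0; EF_A = 4
ES_B = 0; EF_B = 7
ES_C = 0; EF_C = 6
ES_D = 0; EF_D = 6
ES_E = 0; EF_E = 11
ES_F = 0; EF_F = 16
ES_G = 6; EF_G = 6+13 = 19
ES_H = max(EF_B=7, EF_E=11) = 11; EF_H = 11+10 = 21
ES_I = 6; EF_I = 6+12 = 18
ES_J = max(EF_A=4, EF_C=6, EF_D=6, EF_F=16, EF_G=19, EF_H=21, EF_I=18) = 21; EF_J = 21+7 = 28
Expected project duration μ = 28 days. Critical path: E → H → J.

Variances on critical path: σ²_E=2.778, σ²_H=1.778, σ²_J=1.778.
Largest is σ²_E = 2.778.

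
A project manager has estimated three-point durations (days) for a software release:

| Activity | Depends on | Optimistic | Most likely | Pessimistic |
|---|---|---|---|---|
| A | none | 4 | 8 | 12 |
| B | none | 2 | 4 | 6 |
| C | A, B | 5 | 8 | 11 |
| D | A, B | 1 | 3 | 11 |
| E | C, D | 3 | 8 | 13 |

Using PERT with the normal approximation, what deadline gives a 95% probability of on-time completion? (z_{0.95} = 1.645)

27.9 days

te_A = (4 + 4·8 + 12)/6 = 48/6 = 8; σ²_A = ((12−4)/6)² = 1.778
te_B = (2 + 4·4 + 6)/6 = 24/6 = 4; σ²_B = ((6−2)/6)² = 0.444
te_C = (5 + 4·8 + 11)/6 = 48/6 = 8; σ²_C = ((11−5)/6)² = 1.000
te_D = (1 + 4·3 + 11)/6 = 24/6 = 4; σ²_D = ((11−1)/6)² = 2.778
te_E = (3 + 4·8 + 13)/6 = 48/6 = 8; σ²_E = ((13−3)/6)² = 2.778

Forward pass:
ES_A = 0; EF_A = 8
ES_B = 0; EF_B = 4
ES_C = max(EF_A=8, EF_B=4) = 8; EF_C = 8+8 = 16
ES_D = max(EF_A=8, EF_B=4) = 8; EF_D = 8+4 = 12
ES_E = max(EF_C=16, EF_D=12) = 16; EF_E = 16+8 = 24
Expected project duration μ = 24 days. Critical path: A → C → E.

Variance along critical path = 1.778 + 1.000 + 2.778 = 5.556; σ = 2.357 days.
D = μ + z·σ = 24 + 1.645·2.357 = 27.9 days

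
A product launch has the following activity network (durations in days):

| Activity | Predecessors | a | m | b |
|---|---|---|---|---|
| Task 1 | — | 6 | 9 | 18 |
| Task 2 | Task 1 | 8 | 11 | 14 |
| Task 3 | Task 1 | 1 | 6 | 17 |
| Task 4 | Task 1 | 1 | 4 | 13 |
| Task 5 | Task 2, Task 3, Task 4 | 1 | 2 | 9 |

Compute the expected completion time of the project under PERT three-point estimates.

te_Task 1 = (6 + 4·9 + 18)/6 = 60/6 = 10
te_Task 2 = (8 + 4·11 + 14)/6 = 66/6 = 11
te_Task 3 = (1 + 4·6 + 17)/6 = 42/6 = 7
te_Task 4 = (1 + 4·4 + 13)/6 = 30/6 = 5
te_Task 5 = (1 + 4·2 + 9)/6 = 18/6 = 3

Forward pass:
ES_Task 1 = 0; EF_Task 1 = 10
ES_Task 2 = 10; EF_Task 2 = 10+11 = 21
ES_Task 3 = 10; EF_Task 3 = 10+7 = 17
ES_Task 4 = 10; EF_Task 4 = 10+5 = 15
ES_Task 5 = max(EF_Task 2=21, EF_Task 3=17, EF_Task 4=15) = 21; EF_Task 5 = 21+3 = 24
Expected project duration μ = 24 days. Critical path: Task 1 → Task 2 → Task 5.

24 days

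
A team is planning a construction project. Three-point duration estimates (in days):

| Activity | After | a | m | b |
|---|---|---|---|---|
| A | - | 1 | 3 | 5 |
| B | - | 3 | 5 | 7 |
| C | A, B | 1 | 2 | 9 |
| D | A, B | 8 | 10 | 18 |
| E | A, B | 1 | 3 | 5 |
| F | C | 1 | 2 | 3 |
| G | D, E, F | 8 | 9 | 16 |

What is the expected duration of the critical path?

26 days

te_A = (1 + 4·3 + 5)/6 = 18/6 = 3
te_B = (3 + 4·5 + 7)/6 = 30/6 = 5
te_C = (1 + 4·2 + 9)/6 = 18/6 = 3
te_D = (8 + 4·10 + 18)/6 = 66/6 = 11
te_E = (1 + 4·3 + 5)/6 = 18/6 = 3
te_F = (1 + 4·2 + 3)/6 = 12/6 = 2
te_G = (8 + 4·9 + 16)/6 = 60/6 = 10

Forward pass:
ES_A = 0; EF_A = 3
ES_B = 0; EF_B = 5
ES_C = max(EF_A=3, EF_B=5) = 5; EF_C = 5+3 = 8
ES_D = max(EF_A=3, EF_B=5) = 5; EF_D = 5+11 = 16
ES_E = max(EF_A=3, EF_B=5) = 5; EF_E = 5+3 = 8
ES_F = 8; EF_F = 8+2 = 10
ES_G = max(EF_D=16, EF_E=8, EF_F=10) = 16; EF_G = 16+10 = 26
Expected project duration μ = 26 days. Critical path: B → D → G.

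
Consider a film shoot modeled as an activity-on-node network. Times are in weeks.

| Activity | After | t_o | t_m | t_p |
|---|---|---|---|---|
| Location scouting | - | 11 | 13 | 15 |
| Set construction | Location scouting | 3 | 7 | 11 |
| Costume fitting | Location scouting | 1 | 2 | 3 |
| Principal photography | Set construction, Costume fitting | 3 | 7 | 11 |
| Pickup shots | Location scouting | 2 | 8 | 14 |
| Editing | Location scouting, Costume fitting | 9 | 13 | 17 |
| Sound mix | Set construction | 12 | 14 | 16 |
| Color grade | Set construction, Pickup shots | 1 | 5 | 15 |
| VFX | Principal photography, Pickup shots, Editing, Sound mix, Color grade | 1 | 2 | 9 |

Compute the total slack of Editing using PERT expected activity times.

te_Location scouting = (11 + 4·13 + 15)/6 = 78/6 = 13
te_Set construction = (3 + 4·7 + 11)/6 = 42/6 = 7
te_Costume fitting = (1 + 4·2 + 3)/6 = 12/6 = 2
te_Principal photography = (3 + 4·7 + 11)/6 = 42/6 = 7
te_Pickup shots = (2 + 4·8 + 14)/6 = 48/6 = 8
te_Editing = (9 + 4·13 + 17)/6 = 78/6 = 13
te_Sound mix = (12 + 4·14 + 16)/6 = 84/6 = 14
te_Color grade = (1 + 4·5 + 15)/6 = 36/6 = 6
te_VFX = (1 + 4·2 + 9)/6 = 18/6 = 3

Forward pass:
ES_Location scouting = 0; EF_Location scouting = 13
ES_Set construction = 13; EF_Set construction = 13+7 = 20
ES_Costume fitting = 13; EF_Costume fitting = 13+2 = 15
ES_Principal photography = max(EF_Set construction=20, EF_Costume fitting=15) = 20; EF_Principal photography = 20+7 = 27
ES_Pickup shots = 13; EF_Pickup shots = 13+8 = 21
ES_Editing = max(EF_Location scouting=13, EF_Costume fitting=15) = 15; EF_Editing = 15+13 = 28
ES_Sound mix = 20; EF_Sound mix = 20+14 = 34
ES_Color grade = max(EF_Set construction=20, EF_Pickup shots=21) = 21; EF_Color grade = 21+6 = 27
ES_VFX = max(EF_Principal photography=27, EF_Pickup shots=21, EF_Editing=28, EF_Sound mix=34, EF_Color grade=27) = 34; EF_VFX = 34+3 = 37
Expected project duration μ = 37 weeks. Critical path: Location scouting → Set construction → Sound mix → VFX.

Backward pass:
LF_VFX = 37; LS_VFX = 37−3 = 34
LF_Color grade = LS_VFX = 34; LS_Color grade = 34−6 = 28
LF_Sound mix = LS_VFX = 34; LS_Sound mix = 34−14 = 20
LF_Editing = LS_VFX = 34; LS_Editing = 34−13 = 21
LF_Pickup shots = min(LS_Color grade=28, LS_VFX=34) = 28; LS_Pickup shots = 28−8 = 20
LF_Principal photography = LS_VFX = 34; LS_Principal photography = 34−7 = 27
LF_Costume fitting = min(LS_Principal photography=27, LS_Editing=21) = 21; LS_Costume fitting = 21−2 = 19
LF_Set construction = min(LS_Principal photography=27, LS_Sound mix=20, LS_Color grade=28) = 20; LS_Set construction = 20−7 = 13
LF_Location scouting = min(LS_Set construction=13, LS_Costume fitting=19, LS_Pickup shots=20, LS_Editing=21) = 13; LS_Location scouting = 13−13 = 0
Slack_Editing = LS_Editing − ES_Editing = 21 − 15 = 6

6 weeks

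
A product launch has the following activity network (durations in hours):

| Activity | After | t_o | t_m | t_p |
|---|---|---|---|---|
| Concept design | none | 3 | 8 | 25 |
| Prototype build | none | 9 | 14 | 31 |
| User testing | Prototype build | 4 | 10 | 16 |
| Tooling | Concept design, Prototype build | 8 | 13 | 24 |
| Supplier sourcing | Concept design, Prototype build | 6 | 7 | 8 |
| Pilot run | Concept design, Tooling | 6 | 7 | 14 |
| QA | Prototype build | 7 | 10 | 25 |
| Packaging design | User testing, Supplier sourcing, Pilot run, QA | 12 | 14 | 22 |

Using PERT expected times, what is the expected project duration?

te_Concept design = (3 + 4·8 + 25)/6 = 60/6 = 10
te_Prototype build = (9 + 4·14 + 31)/6 = 96/6 = 16
te_User testing = (4 + 4·10 + 16)/6 = 60/6 = 10
te_Tooling = (8 + 4·13 + 24)/6 = 84/6 = 14
te_Supplier sourcing = (6 + 4·7 + 8)/6 = 42/6 = 7
te_Pilot run = (6 + 4·7 + 14)/6 = 48/6 = 8
te_QA = (7 + 4·10 + 25)/6 = 72/6 = 12
te_Packaging design = (12 + 4·14 + 22)/6 = 90/6 = 15

Forward pass:
ES_Concept design = 0; EF_Concept design = 10
ES_Prototype build = 0; EF_Prototype build = 16
ES_User testing = 16; EF_User testing = 16+10 = 26
ES_Tooling = max(EF_Concept design=10, EF_Prototype build=16) = 16; EF_Tooling = 16+14 = 30
ES_Supplier sourcing = max(EF_Concept design=10, EF_Prototype build=16) = 16; EF_Supplier sourcing = 16+7 = 23
ES_Pilot run = max(EF_Concept design=10, EF_Tooling=30) = 30; EF_Pilot run = 30+8 = 38
ES_QA = 16; EF_QA = 16+12 = 28
ES_Packaging design = max(EF_User testing=26, EF_Supplier sourcing=23, EF_Pilot run=38, EF_QA=28) = 38; EF_Packaging design = 38+15 = 53
Expected project duration μ = 53 hours. Critical path: Prototype build → Tooling → Pilot run → Packaging design.

53 hours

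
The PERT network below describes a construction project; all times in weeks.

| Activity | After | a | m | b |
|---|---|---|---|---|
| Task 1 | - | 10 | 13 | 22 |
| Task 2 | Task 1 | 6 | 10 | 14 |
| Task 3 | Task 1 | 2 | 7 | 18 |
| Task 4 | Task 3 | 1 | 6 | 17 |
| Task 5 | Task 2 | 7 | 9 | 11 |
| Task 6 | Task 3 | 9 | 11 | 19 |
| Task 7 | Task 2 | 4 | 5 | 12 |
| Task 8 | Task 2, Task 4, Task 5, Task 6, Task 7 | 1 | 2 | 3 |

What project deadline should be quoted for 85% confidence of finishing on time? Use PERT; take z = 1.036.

te_Task 1 = (10 + 4·13 + 22)/6 = 84/6 = 14; σ²_Task 1 = ((22−10)/6)² = 4.000
te_Task 2 = (6 + 4·10 + 14)/6 = 60/6 = 10; σ²_Task 2 = ((14−6)/6)² = 1.778
te_Task 3 = (2 + 4·7 + 18)/6 = 48/6 = 8; σ²_Task 3 = ((18−2)/6)² = 7.111
te_Task 4 = (1 + 4·6 + 17)/6 = 42/6 = 7; σ²_Task 4 = ((17−1)/6)² = 7.111
te_Task 5 = (7 + 4·9 + 11)/6 = 54/6 = 9; σ²_Task 5 = ((11−7)/6)² = 0.444
te_Task 6 = (9 + 4·11 + 19)/6 = 72/6 = 12; σ²_Task 6 = ((19−9)/6)² = 2.778
te_Task 7 = (4 + 4·5 + 12)/6 = 36/6 = 6; σ²_Task 7 = ((12−4)/6)² = 1.778
te_Task 8 = (1 + 4·2 + 3)/6 = 12/6 = 2; σ²_Task 8 = ((3−1)/6)² = 0.111

Forward pass:
ES_Task 1 = 0; EF_Task 1 = 14
ES_Task 2 = 14; EF_Task 2 = 14+10 = 24
ES_Task 3 = 14; EF_Task 3 = 14+8 = 22
ES_Task 4 = 22; EF_Task 4 = 22+7 = 29
ES_Task 5 = 24; EF_Task 5 = 24+9 = 33
ES_Task 6 = 22; EF_Task 6 = 22+12 = 34
ES_Task 7 = 24; EF_Task 7 = 24+6 = 30
ES_Task 8 = max(EF_Task 2=24, EF_Task 4=29, EF_Task 5=33, EF_Task 6=34, EF_Task 7=30) = 34; EF_Task 8 = 34+2 = 36
Expected project duration μ = 36 weeks. Critical path: Task 1 → Task 3 → Task 6 → Task 8.

Variance along critical path = 4.000 + 7.111 + 2.778 + 0.111 = 14.000; σ = 3.742 weeks.
D = μ + z·σ = 36 + 1.036·3.742 = 39.9 weeks

39.9 weeks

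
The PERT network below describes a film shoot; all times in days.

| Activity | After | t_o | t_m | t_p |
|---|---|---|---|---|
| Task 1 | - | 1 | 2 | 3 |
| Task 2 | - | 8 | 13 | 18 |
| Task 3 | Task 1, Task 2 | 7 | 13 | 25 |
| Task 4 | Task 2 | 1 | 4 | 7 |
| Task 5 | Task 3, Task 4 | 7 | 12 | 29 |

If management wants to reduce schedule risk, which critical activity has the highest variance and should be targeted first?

te_Task 1 = (1 + 4·2 + 3)/6 = 12/6 = 2; σ²_Task 1 = ((3−1)/6)² = 0.111
te_Task 2 = (8 + 4·13 + 18)/6 = 78/6 = 13; σ²_Task 2 = ((18−8)/6)² = 2.778
te_Task 3 = (7 + 4·13 + 25)/6 = 84/6 = 14; σ²_Task 3 = ((25−7)/6)² = 9.000
te_Task 4 = (1 + 4·4 + 7)/6 = 24/6 = 4; σ²_Task 4 = ((7−1)/6)² = 1.000
te_Task 5 = (7 + 4·12 + 29)/6 = 84/6 = 14; σ²_Task 5 = ((29−7)/6)² = 13.444

Forward pass:
ES_Task 1 = 0; EF_Task 1 = 2
ES_Task 2 = 0; EF_Task 2 = 13
ES_Task 3 = max(EF_Task 1=2, EF_Task 2=13) = 13; EF_Task 3 = 13+14 = 27
ES_Task 4 = 13; EF_Task 4 = 13+4 = 17
ES_Task 5 = max(EF_Task 3=27, EF_Task 4=17) = 27; EF_Task 5 = 27+14 = 41
Expected project duration μ = 41 days. Critical path: Task 2 → Task 3 → Task 5.

Variances on critical path: σ²_Task 2=2.778, σ²_Task 3=9.000, σ²_Task 5=13.444.
Largest is σ²_Task 5 = 13.444.

Task 5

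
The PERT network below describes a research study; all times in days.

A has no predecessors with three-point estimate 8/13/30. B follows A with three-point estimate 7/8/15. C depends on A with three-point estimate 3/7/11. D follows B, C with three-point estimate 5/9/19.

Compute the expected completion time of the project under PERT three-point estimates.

34 days

te_A = (8 + 4·13 + 30)/6 = 90/6 = 15
te_B = (7 + 4·8 + 15)/6 = 54/6 = 9
te_C = (3 + 4·7 + 11)/6 = 42/6 = 7
te_D = (5 + 4·9 + 19)/6 = 60/6 = 10

Forward pass:
ES_A = 0; EF_A = 15
ES_B = 15; EF_B = 15+9 = 24
ES_C = 15; EF_C = 15+7 = 22
ES_D = max(EF_B=24, EF_C=22) = 24; EF_D = 24+10 = 34
Expected project duration μ = 34 days. Critical path: A → B → D.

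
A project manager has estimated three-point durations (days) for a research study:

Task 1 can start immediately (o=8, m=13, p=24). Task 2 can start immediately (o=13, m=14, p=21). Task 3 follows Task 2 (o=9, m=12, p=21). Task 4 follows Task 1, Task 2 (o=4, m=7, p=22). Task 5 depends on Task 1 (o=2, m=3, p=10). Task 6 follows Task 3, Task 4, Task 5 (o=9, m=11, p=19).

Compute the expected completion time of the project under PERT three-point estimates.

te_Task 1 = (8 + 4·13 + 24)/6 = 84/6 = 14
te_Task 2 = (13 + 4·14 + 21)/6 = 90/6 = 15
te_Task 3 = (9 + 4·12 + 21)/6 = 78/6 = 13
te_Task 4 = (4 + 4·7 + 22)/6 = 54/6 = 9
te_Task 5 = (2 + 4·3 + 10)/6 = 24/6 = 4
te_Task 6 = (9 + 4·11 + 19)/6 = 72/6 = 12

Forward pass:
ES_Task 1 = 0; EF_Task 1 = 14
ES_Task 2 = 0; EF_Task 2 = 15
ES_Task 3 = 15; EF_Task 3 = 15+13 = 28
ES_Task 4 = max(EF_Task 1=14, EF_Task 2=15) = 15; EF_Task 4 = 15+9 = 24
ES_Task 5 = 14; EF_Task 5 = 14+4 = 18
ES_Task 6 = max(EF_Task 3=28, EF_Task 4=24, EF_Task 5=18) = 28; EF_Task 6 = 28+12 = 40
Expected project duration μ = 40 days. Critical path: Task 2 → Task 3 → Task 6.

40 days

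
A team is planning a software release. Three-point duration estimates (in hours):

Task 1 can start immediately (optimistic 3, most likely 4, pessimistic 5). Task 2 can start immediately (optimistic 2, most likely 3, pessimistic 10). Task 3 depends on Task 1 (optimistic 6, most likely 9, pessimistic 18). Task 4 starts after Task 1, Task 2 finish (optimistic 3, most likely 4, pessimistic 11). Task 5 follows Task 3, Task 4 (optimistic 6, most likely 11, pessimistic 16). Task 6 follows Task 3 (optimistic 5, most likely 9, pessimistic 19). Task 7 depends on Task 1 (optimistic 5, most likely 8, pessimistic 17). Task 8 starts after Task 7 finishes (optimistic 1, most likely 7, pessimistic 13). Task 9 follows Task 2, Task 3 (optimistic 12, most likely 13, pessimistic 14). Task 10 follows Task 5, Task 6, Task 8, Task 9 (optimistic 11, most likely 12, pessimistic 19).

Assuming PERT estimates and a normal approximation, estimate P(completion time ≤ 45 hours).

0.979

te_Task 1 = (3 + 4·4 + 5)/6 = 24/6 = 4; σ²_Task 1 = ((5−3)/6)² = 0.111
te_Task 2 = (2 + 4·3 + 10)/6 = 24/6 = 4; σ²_Task 2 = ((10−2)/6)² = 1.778
te_Task 3 = (6 + 4·9 + 18)/6 = 60/6 = 10; σ²_Task 3 = ((18−6)/6)² = 4.000
te_Task 4 = (3 + 4·4 + 11)/6 = 30/6 = 5; σ²_Task 4 = ((11−3)/6)² = 1.778
te_Task 5 = (6 + 4·11 + 16)/6 = 66/6 = 11; σ²_Task 5 = ((16−6)/6)² = 2.778
te_Task 6 = (5 + 4·9 + 19)/6 = 60/6 = 10; σ²_Task 6 = ((19−5)/6)² = 5.444
te_Task 7 = (5 + 4·8 + 17)/6 = 54/6 = 9; σ²_Task 7 = ((17−5)/6)² = 4.000
te_Task 8 = (1 + 4·7 + 13)/6 = 42/6 = 7; σ²_Task 8 = ((13−1)/6)² = 4.000
te_Task 9 = (12 + 4·13 + 14)/6 = 78/6 = 13; σ²_Task 9 = ((14−12)/6)² = 0.111
te_Task 10 = (11 + 4·12 + 19)/6 = 78/6 = 13; σ²_Task 10 = ((19−11)/6)² = 1.778

Forward pass:
ES_Task 1 = 0; EF_Task 1 = 4
ES_Task 2 = 0; EF_Task 2 = 4
ES_Task 3 = 4; EF_Task 3 = 4+10 = 14
ES_Task 4 = max(EF_Task 1=4, EF_Task 2=4) = 4; EF_Task 4 = 4+5 = 9
ES_Task 5 = max(EF_Task 3=14, EF_Task 4=9) = 14; EF_Task 5 = 14+11 = 25
ES_Task 6 = 14; EF_Task 6 = 14+10 = 24
ES_Task 7 = 4; EF_Task 7 = 4+9 = 13
ES_Task 8 = 13; EF_Task 8 = 13+7 = 20
ES_Task 9 = max(EF_Task 2=4, EF_Task 3=14) = 14; EF_Task 9 = 14+13 = 27
ES_Task 10 = max(EF_Task 5=25, EF_Task 6=24, EF_Task 8=20, EF_Task 9=27) = 27; EF_Task 10 = 27+13 = 40
Expected project duration μ = 40 hours. Critical path: Task 1 → Task 3 → Task 9 → Task 10.

Variance along critical path = 0.111 + 4.000 + 0.111 + 1.778 = 6.000; σ = √6.000 = 2.449 hours.
Z = (45 − 40) / 2.449 = 2.041
P(T ≤ 45) = Φ(2.041) ≈ 0.979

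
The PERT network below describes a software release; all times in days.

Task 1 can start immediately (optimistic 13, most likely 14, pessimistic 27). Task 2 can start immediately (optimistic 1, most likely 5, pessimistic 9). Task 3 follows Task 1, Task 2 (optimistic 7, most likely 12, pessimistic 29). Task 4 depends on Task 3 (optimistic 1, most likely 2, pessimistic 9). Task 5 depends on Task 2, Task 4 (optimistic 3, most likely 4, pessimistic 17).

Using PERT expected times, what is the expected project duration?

te_Task 1 = (13 + 4·14 + 27)/6 = 96/6 = 16
te_Task 2 = (1 + 4·5 + 9)/6 = 30/6 = 5
te_Task 3 = (7 + 4·12 + 29)/6 = 84/6 = 14
te_Task 4 = (1 + 4·2 + 9)/6 = 18/6 = 3
te_Task 5 = (3 + 4·4 + 17)/6 = 36/6 = 6

Forward pass:
ES_Task 1 = 0; EF_Task 1 = 16
ES_Task 2 = 0; EF_Task 2 = 5
ES_Task 3 = max(EF_Task 1=16, EF_Task 2=5) = 16; EF_Task 3 = 16+14 = 30
ES_Task 4 = 30; EF_Task 4 = 30+3 = 33
ES_Task 5 = max(EF_Task 2=5, EF_Task 4=33) = 33; EF_Task 5 = 33+6 = 39
Expected project duration μ = 39 days. Critical path: Task 1 → Task 3 → Task 4 → Task 5.

39 days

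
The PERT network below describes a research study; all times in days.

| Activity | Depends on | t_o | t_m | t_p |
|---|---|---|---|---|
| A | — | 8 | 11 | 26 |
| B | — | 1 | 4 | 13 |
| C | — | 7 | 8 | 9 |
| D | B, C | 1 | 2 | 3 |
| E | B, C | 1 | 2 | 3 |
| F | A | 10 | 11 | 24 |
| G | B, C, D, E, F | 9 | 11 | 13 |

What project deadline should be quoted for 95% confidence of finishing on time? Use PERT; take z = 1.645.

43.3 days

te_A = (8 + 4·11 + 26)/6 = 78/6 = 13; σ²_A = ((26−8)/6)² = 9.000
te_B = (1 + 4·4 + 13)/6 = 30/6 = 5; σ²_B = ((13−1)/6)² = 4.000
te_C = (7 + 4·8 + 9)/6 = 48/6 = 8; σ²_C = ((9−7)/6)² = 0.111
te_D = (1 + 4·2 + 3)/6 = 12/6 = 2; σ²_D = ((3−1)/6)² = 0.111
te_E = (1 + 4·2 + 3)/6 = 12/6 = 2; σ²_E = ((3−1)/6)² = 0.111
te_F = (10 + 4·11 + 24)/6 = 78/6 = 13; σ²_F = ((24−10)/6)² = 5.444
te_G = (9 + 4·11 + 13)/6 = 66/6 = 11; σ²_G = ((13−9)/6)² = 0.444

Forward pass:
ES_A = 0; EF_A = 13
ES_B = 0; EF_B = 5
ES_C = 0; EF_C = 8
ES_D = max(EF_B=5, EF_C=8) = 8; EF_D = 8+2 = 10
ES_E = max(EF_B=5, EF_C=8) = 8; EF_E = 8+2 = 10
ES_F = 13; EF_F = 13+13 = 26
ES_G = max(EF_B=5, EF_C=8, EF_D=10, EF_E=10, EF_F=26) = 26; EF_G = 26+11 = 37
Expected project duration μ = 37 days. Critical path: A → F → G.

Variance along critical path = 9.000 + 5.444 + 0.444 = 14.889; σ = 3.859 days.
D = μ + z·σ = 37 + 1.645·3.859 = 43.3 days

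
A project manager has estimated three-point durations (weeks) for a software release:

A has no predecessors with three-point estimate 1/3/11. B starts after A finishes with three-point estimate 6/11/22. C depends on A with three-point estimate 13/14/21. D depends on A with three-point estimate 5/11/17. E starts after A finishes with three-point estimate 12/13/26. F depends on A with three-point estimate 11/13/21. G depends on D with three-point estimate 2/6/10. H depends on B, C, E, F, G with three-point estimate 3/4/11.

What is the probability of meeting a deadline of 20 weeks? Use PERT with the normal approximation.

0.031

te_A = (1 + 4·3 + 11)/6 = 24/6 = 4; σ²_A = ((11−1)/6)² = 2.778
te_B = (6 + 4·11 + 22)/6 = 72/6 = 12; σ²_B = ((22−6)/6)² = 7.111
te_C = (13 + 4·14 + 21)/6 = 90/6 = 15; σ²_C = ((21−13)/6)² = 1.778
te_D = (5 + 4·11 + 17)/6 = 66/6 = 11; σ²_D = ((17−5)/6)² = 4.000
te_E = (12 + 4·13 + 26)/6 = 90/6 = 15; σ²_E = ((26−12)/6)² = 5.444
te_F = (11 + 4·13 + 21)/6 = 84/6 = 14; σ²_F = ((21−11)/6)² = 2.778
te_G = (2 + 4·6 + 10)/6 = 36/6 = 6; σ²_G = ((10−2)/6)² = 1.778
te_H = (3 + 4·4 + 11)/6 = 30/6 = 5; σ²_H = ((11−3)/6)² = 1.778

Forward pass:
ES_A = 0; EF_A = 4
ES_B = 4; EF_B = 4+12 = 16
ES_C = 4; EF_C = 4+15 = 19
ES_D = 4; EF_D = 4+11 = 15
ES_E = 4; EF_E = 4+15 = 19
ES_F = 4; EF_F = 4+14 = 18
ES_G = 15; EF_G = 15+6 = 21
ES_H = max(EF_B=16, EF_C=19, EF_E=19, EF_F=18, EF_G=21) = 21; EF_H = 21+5 = 26
Expected project duration μ = 26 weeks. Critical path: A → D → G → H.

Variance along critical path = 2.778 + 4.000 + 1.778 + 1.778 = 10.333; σ = √10.333 = 3.215 weeks.
Z = (20 − 26) / 3.215 = -1.867
P(T ≤ 20) = Φ(-1.867) ≈ 0.031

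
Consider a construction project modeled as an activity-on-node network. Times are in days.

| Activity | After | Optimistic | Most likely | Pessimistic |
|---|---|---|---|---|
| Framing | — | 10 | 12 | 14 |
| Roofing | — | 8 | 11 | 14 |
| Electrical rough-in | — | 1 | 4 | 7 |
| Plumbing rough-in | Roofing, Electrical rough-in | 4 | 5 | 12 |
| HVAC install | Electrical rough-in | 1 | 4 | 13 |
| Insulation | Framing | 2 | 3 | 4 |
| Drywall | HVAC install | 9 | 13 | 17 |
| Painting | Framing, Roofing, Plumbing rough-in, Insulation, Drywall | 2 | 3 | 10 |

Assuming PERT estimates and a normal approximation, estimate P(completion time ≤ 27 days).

0.634

te_Framing = (10 + 4·12 + 14)/6 = 72/6 = 12; σ²_Framing = ((14−10)/6)² = 0.444
te_Roofing = (8 + 4·11 + 14)/6 = 66/6 = 11; σ²_Roofing = ((14−8)/6)² = 1.000
te_Electrical rough-in = (1 + 4·4 + 7)/6 = 24/6 = 4; σ²_Electrical rough-in = ((7−1)/6)² = 1.000
te_Plumbing rough-in = (4 + 4·5 + 12)/6 = 36/6 = 6; σ²_Plumbing rough-in = ((12−4)/6)² = 1.778
te_HVAC install = (1 + 4·4 + 13)/6 = 30/6 = 5; σ²_HVAC install = ((13−1)/6)² = 4.000
te_Insulation = (2 + 4·3 + 4)/6 = 18/6 = 3; σ²_Insulation = ((4−2)/6)² = 0.111
te_Drywall = (9 + 4·13 + 17)/6 = 78/6 = 13; σ²_Drywall = ((17−9)/6)² = 1.778
te_Painting = (2 + 4·3 + 10)/6 = 24/6 = 4; σ²_Painting = ((10−2)/6)² = 1.778

Forward pass:
ES_Framing = 0; EF_Framing = 12
ES_Roofing = 0; EF_Roofing = 11
ES_Electrical rough-in = 0; EF_Electrical rough-in = 4
ES_Plumbing rough-in = max(EF_Roofing=11, EF_Electrical rough-in=4) = 11; EF_Plumbing rough-in = 11+6 = 17
ES_HVAC install = 4; EF_HVAC install = 4+5 = 9
ES_Insulation = 12; EF_Insulation = 12+3 = 15
ES_Drywall = 9; EF_Drywall = 9+13 = 22
ES_Painting = max(EF_Framing=12, EF_Roofing=11, EF_Plumbing rough-in=17, EF_Insulation=15, EF_Drywall=22) = 22; EF_Painting = 22+4 = 26
Expected project duration μ = 26 days. Critical path: Electrical rough-in → HVAC install → Drywall → Painting.

Variance along critical path = 1.000 + 4.000 + 1.778 + 1.778 = 8.556; σ = √8.556 = 2.925 days.
Z = (27 − 26) / 2.925 = 0.342
P(T ≤ 27) = Φ(0.342) ≈ 0.634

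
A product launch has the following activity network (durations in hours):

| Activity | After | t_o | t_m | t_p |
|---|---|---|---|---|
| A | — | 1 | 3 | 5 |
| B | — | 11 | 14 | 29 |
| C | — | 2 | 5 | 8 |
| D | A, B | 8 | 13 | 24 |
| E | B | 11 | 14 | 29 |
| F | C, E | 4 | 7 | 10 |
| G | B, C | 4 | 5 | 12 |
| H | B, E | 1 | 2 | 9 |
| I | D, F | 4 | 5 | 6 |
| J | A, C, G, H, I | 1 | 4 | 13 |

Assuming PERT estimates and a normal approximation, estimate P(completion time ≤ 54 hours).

0.851

te_A = (1 + 4·3 + 5)/6 = 18/6 = 3; σ²_A = ((5−1)/6)² = 0.444
te_B = (11 + 4·14 + 29)/6 = 96/6 = 16; σ²_B = ((29−11)/6)² = 9.000
te_C = (2 + 4·5 + 8)/6 = 30/6 = 5; σ²_C = ((8−2)/6)² = 1.000
te_D = (8 + 4·13 + 24)/6 = 84/6 = 14; σ²_D = ((24−8)/6)² = 7.111
te_E = (11 + 4·14 + 29)/6 = 96/6 = 16; σ²_E = ((29−11)/6)² = 9.000
te_F = (4 + 4·7 + 10)/6 = 42/6 = 7; σ²_F = ((10−4)/6)² = 1.000
te_G = (4 + 4·5 + 12)/6 = 36/6 = 6; σ²_G = ((12−4)/6)² = 1.778
te_H = (1 + 4·2 + 9)/6 = 18/6 = 3; σ²_H = ((9−1)/6)² = 1.778
te_I = (4 + 4·5 + 6)/6 = 30/6 = 5; σ²_I = ((6−4)/6)² = 0.111
te_J = (1 + 4·4 + 13)/6 = 30/6 = 5; σ²_J = ((13−1)/6)² = 4.000

Forward pass:
ES_A = 0; EF_A = 3
ES_B = 0; EF_B = 16
ES_C = 0; EF_C = 5
ES_D = max(EF_A=3, EF_B=16) = 16; EF_D = 16+14 = 30
ES_E = 16; EF_E = 16+16 = 32
ES_F = max(EF_C=5, EF_E=32) = 32; EF_F = 32+7 = 39
ES_G = max(EF_B=16, EF_C=5) = 16; EF_G = 16+6 = 22
ES_H = max(EF_B=16, EF_E=32) = 32; EF_H = 32+3 = 35
ES_I = max(EF_D=30, EF_F=39) = 39; EF_I = 39+5 = 44
ES_J = max(EF_A=3, EF_C=5, EF_G=22, EF_H=35, EF_I=44) = 44; EF_J = 44+5 = 49
Expected project duration μ = 49 hours. Critical path: B → E → F → I → J.

Variance along critical path = 9.000 + 9.000 + 1.000 + 0.111 + 4.000 = 23.111; σ = √23.111 = 4.807 hours.
Z = (54 − 49) / 4.807 = 1.040
P(T ≤ 54) = Φ(1.040) ≈ 0.851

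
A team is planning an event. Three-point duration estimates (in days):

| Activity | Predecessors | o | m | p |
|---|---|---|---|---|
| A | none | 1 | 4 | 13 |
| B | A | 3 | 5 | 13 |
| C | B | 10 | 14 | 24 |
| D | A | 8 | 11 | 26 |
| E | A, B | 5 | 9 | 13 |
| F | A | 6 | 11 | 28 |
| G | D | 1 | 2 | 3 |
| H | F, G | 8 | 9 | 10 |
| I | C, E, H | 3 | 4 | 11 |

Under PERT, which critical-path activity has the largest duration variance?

te_A = (1 + 4·4 + 13)/6 = 30/6 = 5; σ²_A = ((13−1)/6)² = 4.000
te_B = (3 + 4·5 + 13)/6 = 36/6 = 6; σ²_B = ((13−3)/6)² = 2.778
te_C = (10 + 4·14 + 24)/6 = 90/6 = 15; σ²_C = ((24−10)/6)² = 5.444
te_D = (8 + 4·11 + 26)/6 = 78/6 = 13; σ²_D = ((26−8)/6)² = 9.000
te_E = (5 + 4·9 + 13)/6 = 54/6 = 9; σ²_E = ((13−5)/6)² = 1.778
te_F = (6 + 4·11 + 28)/6 = 78/6 = 13; σ²_F = ((28−6)/6)² = 13.444
te_G = (1 + 4·2 + 3)/6 = 12/6 = 2; σ²_G = ((3−1)/6)² = 0.111
te_H = (8 + 4·9 + 10)/6 = 54/6 = 9; σ²_H = ((10−8)/6)² = 0.111
te_I = (3 + 4·4 + 11)/6 = 30/6 = 5; σ²_I = ((11−3)/6)² = 1.778

Forward pass:
ES_A = 0; EF_A = 5
ES_B = 5; EF_B = 5+6 = 11
ES_C = 11; EF_C = 11+15 = 26
ES_D = 5; EF_D = 5+13 = 18
ES_E = max(EF_A=5, EF_B=11) = 11; EF_E = 11+9 = 20
ES_F = 5; EF_F = 5+13 = 18
ES_G = 18; EF_G = 18+2 = 20
ES_H = max(EF_F=18, EF_G=20) = 20; EF_H = 20+9 = 29
ES_I = max(EF_C=26, EF_E=20, EF_H=29) = 29; EF_I = 29+5 = 34
Expected project duration μ = 34 days. Critical path: A → D → G → H → I.

Variances on critical path: σ²_A=4.000, σ²_D=9.000, σ²_G=0.111, σ²_H=0.111, σ²_I=1.778.
Largest is σ²_D = 9.000.

D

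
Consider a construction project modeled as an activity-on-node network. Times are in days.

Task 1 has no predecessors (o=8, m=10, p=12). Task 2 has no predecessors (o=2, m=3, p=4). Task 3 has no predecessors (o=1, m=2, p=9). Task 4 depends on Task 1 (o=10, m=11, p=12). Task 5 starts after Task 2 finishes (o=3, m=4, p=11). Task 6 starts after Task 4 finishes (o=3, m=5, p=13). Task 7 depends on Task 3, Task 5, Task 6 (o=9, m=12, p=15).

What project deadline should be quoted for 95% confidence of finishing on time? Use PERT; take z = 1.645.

42.4 days

te_Task 1 = (8 + 4·10 + 12)/6 = 60/6 = 10; σ²_Task 1 = ((12−8)/6)² = 0.444
te_Task 2 = (2 + 4·3 + 4)/6 = 18/6 = 3; σ²_Task 2 = ((4−2)/6)² = 0.111
te_Task 3 = (1 + 4·2 + 9)/6 = 18/6 = 3; σ²_Task 3 = ((9−1)/6)² = 1.778
te_Task 4 = (10 + 4·11 + 12)/6 = 66/6 = 11; σ²_Task 4 = ((12−10)/6)² = 0.111
te_Task 5 = (3 + 4·4 + 11)/6 = 30/6 = 5; σ²_Task 5 = ((11−3)/6)² = 1.778
te_Task 6 = (3 + 4·5 + 13)/6 = 36/6 = 6; σ²_Task 6 = ((13−3)/6)² = 2.778
te_Task 7 = (9 + 4·12 + 15)/6 = 72/6 = 12; σ²_Task 7 = ((15−9)/6)² = 1.000

Forward pass:
ES_Task 1 = 0; EF_Task 1 = 10
ES_Task 2 = 0; EF_Task 2 = 3
ES_Task 3 = 0; EF_Task 3 = 3
ES_Task 4 = 10; EF_Task 4 = 10+11 = 21
ES_Task 5 = 3; EF_Task 5 = 3+5 = 8
ES_Task 6 = 21; EF_Task 6 = 21+6 = 27
ES_Task 7 = max(EF_Task 3=3, EF_Task 5=8, EF_Task 6=27) = 27; EF_Task 7 = 27+12 = 39
Expected project duration μ = 39 days. Critical path: Task 1 → Task 4 → Task 6 → Task 7.

Variance along critical path = 0.444 + 0.111 + 2.778 + 1.000 = 4.333; σ = 2.082 days.
D = μ + z·σ = 39 + 1.645·2.082 = 42.4 days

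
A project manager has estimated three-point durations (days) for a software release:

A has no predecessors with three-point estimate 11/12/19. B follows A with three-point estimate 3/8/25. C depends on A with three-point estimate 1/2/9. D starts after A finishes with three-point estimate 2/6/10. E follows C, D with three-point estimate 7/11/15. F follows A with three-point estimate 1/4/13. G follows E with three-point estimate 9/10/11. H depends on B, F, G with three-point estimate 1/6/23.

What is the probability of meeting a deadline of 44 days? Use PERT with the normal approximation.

te_A = (11 + 4·12 + 19)/6 = 78/6 = 13; σ²_A = ((19−11)/6)² = 1.778
te_B = (3 + 4·8 + 25)/6 = 60/6 = 10; σ²_B = ((25−3)/6)² = 13.444
te_C = (1 + 4·2 + 9)/6 = 18/6 = 3; σ²_C = ((9−1)/6)² = 1.778
te_D = (2 + 4·6 + 10)/6 = 36/6 = 6; σ²_D = ((10−2)/6)² = 1.778
te_E = (7 + 4·11 + 15)/6 = 66/6 = 11; σ²_E = ((15−7)/6)² = 1.778
te_F = (1 + 4·4 + 13)/6 = 30/6 = 5; σ²_F = ((13−1)/6)² = 4.000
te_G = (9 + 4·10 + 11)/6 = 60/6 = 10; σ²_G = ((11−9)/6)² = 0.111
te_H = (1 + 4·6 + 23)/6 = 48/6 = 8; σ²_H = ((23−1)/6)² = 13.444

Forward pass:
ES_A = 0; EF_A = 13
ES_B = 13; EF_B = 13+10 = 23
ES_C = 13; EF_C = 13+3 = 16
ES_D = 13; EF_D = 13+6 = 19
ES_E = max(EF_C=16, EF_D=19) = 19; EF_E = 19+11 = 30
ES_F = 13; EF_F = 13+5 = 18
ES_G = 30; EF_G = 30+10 = 40
ES_H = max(EF_B=23, EF_F=18, EF_G=40) = 40; EF_H = 40+8 = 48
Expected project duration μ = 48 days. Critical path: A → D → E → G → H.

Variance along critical path = 1.778 + 1.778 + 1.778 + 0.111 + 13.444 = 18.889; σ = √18.889 = 4.346 days.
Z = (44 − 48) / 4.346 = -0.920
P(T ≤ 44) = Φ(-0.920) ≈ 0.179

0.179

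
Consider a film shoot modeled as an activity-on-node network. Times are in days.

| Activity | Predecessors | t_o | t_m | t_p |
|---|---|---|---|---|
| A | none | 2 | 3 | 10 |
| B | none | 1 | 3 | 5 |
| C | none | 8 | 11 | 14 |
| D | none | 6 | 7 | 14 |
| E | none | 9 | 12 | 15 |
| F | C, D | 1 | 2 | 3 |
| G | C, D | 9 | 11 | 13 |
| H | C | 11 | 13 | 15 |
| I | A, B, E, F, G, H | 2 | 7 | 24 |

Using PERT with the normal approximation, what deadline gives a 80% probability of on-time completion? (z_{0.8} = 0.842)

36.2 days

te_A = (2 + 4·3 + 10)/6 = 24/6 = 4; σ²_A = ((10−2)/6)² = 1.778
te_B = (1 + 4·3 + 5)/6 = 18/6 = 3; σ²_B = ((5−1)/6)² = 0.444
te_C = (8 + 4·11 + 14)/6 = 66/6 = 11; σ²_C = ((14−8)/6)² = 1.000
te_D = (6 + 4·7 + 14)/6 = 48/6 = 8; σ²_D = ((14−6)/6)² = 1.778
te_E = (9 + 4·12 + 15)/6 = 72/6 = 12; σ²_E = ((15−9)/6)² = 1.000
te_F = (1 + 4·2 + 3)/6 = 12/6 = 2; σ²_F = ((3−1)/6)² = 0.111
te_G = (9 + 4·11 + 13)/6 = 66/6 = 11; σ²_G = ((13−9)/6)² = 0.444
te_H = (11 + 4·13 + 15)/6 = 78/6 = 13; σ²_H = ((15−11)/6)² = 0.444
te_I = (2 + 4·7 + 24)/6 = 54/6 = 9; σ²_I = ((24−2)/6)² = 13.444

Forward pass:
ES_A = 0; EF_A = 4
ES_B = 0; EF_B = 3
ES_C = 0; EF_C = 11
ES_D = 0; EF_D = 8
ES_E = 0; EF_E = 12
ES_F = max(EF_C=11, EF_D=8) = 11; EF_F = 11+2 = 13
ES_G = max(EF_C=11, EF_D=8) = 11; EF_G = 11+11 = 22
ES_H = 11; EF_H = 11+13 = 24
ES_I = max(EF_A=4, EF_B=3, EF_E=12, EF_F=13, EF_G=22, EF_H=24) = 24; EF_I = 24+9 = 33
Expected project duration μ = 33 days. Critical path: C → H → I.

Variance along critical path = 1.000 + 0.444 + 13.444 = 14.889; σ = 3.859 days.
D = μ + z·σ = 33 + 0.842·3.859 = 36.2 days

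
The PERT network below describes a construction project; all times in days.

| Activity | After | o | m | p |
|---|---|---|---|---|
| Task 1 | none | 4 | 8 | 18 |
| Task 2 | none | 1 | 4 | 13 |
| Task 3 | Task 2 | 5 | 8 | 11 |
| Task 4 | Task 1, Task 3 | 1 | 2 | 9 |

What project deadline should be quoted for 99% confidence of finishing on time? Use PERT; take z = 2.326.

22.1 days

te_Task 1 = (4 + 4·8 + 18)/6 = 54/6 = 9; σ²_Task 1 = ((18−4)/6)² = 5.444
te_Task 2 = (1 + 4·4 + 13)/6 = 30/6 = 5; σ²_Task 2 = ((13−1)/6)² = 4.000
te_Task 3 = (5 + 4·8 + 11)/6 = 48/6 = 8; σ²_Task 3 = ((11−5)/6)² = 1.000
te_Task 4 = (1 + 4·2 + 9)/6 = 18/6 = 3; σ²_Task 4 = ((9−1)/6)² = 1.778

Forward pass:
ES_Task 1 = 0; EF_Task 1 = 9
ES_Task 2 = 0; EF_Task 2 = 5
ES_Task 3 = 5; EF_Task 3 = 5+8 = 13
ES_Task 4 = max(EF_Task 1=9, EF_Task 3=13) = 13; EF_Task 4 = 13+3 = 16
Expected project duration μ = 16 days. Critical path: Task 2 → Task 3 → Task 4.

Variance along critical path = 4.000 + 1.000 + 1.778 = 6.778; σ = 2.603 days.
D = μ + z·σ = 16 + 2.326·2.603 = 22.1 days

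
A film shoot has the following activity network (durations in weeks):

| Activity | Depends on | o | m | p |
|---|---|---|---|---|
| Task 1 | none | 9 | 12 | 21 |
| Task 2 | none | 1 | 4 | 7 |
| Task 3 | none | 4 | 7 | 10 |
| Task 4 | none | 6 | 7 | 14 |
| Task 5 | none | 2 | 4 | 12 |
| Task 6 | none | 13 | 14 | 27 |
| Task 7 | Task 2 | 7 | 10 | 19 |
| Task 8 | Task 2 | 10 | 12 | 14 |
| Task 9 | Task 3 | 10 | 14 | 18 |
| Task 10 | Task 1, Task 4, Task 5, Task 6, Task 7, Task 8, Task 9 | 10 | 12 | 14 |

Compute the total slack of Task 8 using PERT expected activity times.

5 weeks

te_Task 1 = (9 + 4·12 + 21)/6 = 78/6 = 13
te_Task 2 = (1 + 4·4 + 7)/6 = 24/6 = 4
te_Task 3 = (4 + 4·7 + 10)/6 = 42/6 = 7
te_Task 4 = (6 + 4·7 + 14)/6 = 48/6 = 8
te_Task 5 = (2 + 4·4 + 12)/6 = 30/6 = 5
te_Task 6 = (13 + 4·14 + 27)/6 = 96/6 = 16
te_Task 7 = (7 + 4·10 + 19)/6 = 66/6 = 11
te_Task 8 = (10 + 4·12 + 14)/6 = 72/6 = 12
te_Task 9 = (10 + 4·14 + 18)/6 = 84/6 = 14
te_Task 10 = (10 + 4·12 + 14)/6 = 72/6 = 12

Forward pass:
ES_Task 1 = 0; EF_Task 1 = 13
ES_Task 2 = 0; EF_Task 2 = 4
ES_Task 3 = 0; EF_Task 3 = 7
ES_Task 4 = 0; EF_Task 4 = 8
ES_Task 5 = 0; EF_Task 5 = 5
ES_Task 6 = 0; EF_Task 6 = 16
ES_Task 7 = 4; EF_Task 7 = 4+11 = 15
ES_Task 8 = 4; EF_Task 8 = 4+12 = 16
ES_Task 9 = 7; EF_Task 9 = 7+14 = 21
ES_Task 10 = max(EF_Task 1=13, EF_Task 4=8, EF_Task 5=5, EF_Task 6=16, EF_Task 7=15, EF_Task 8=16, EF_Task 9=21) = 21; EF_Task 10 = 21+12 = 33
Expected project duration μ = 33 weeks. Critical path: Task 3 → Task 9 → Task 10.

Backward pass:
LF_Task 10 = 33; LS_Task 10 = 33−12 = 21
LF_Task 9 = LS_Task 10 = 21; LS_Task 9 = 21−14 = 7
LF_Task 8 = LS_Task 10 = 21; LS_Task 8 = 21−12 = 9
LF_Task 7 = LS_Task 10 = 21; LS_Task 7 = 21−11 = 10
LF_Task 6 = LS_Task 10 = 21; LS_Task 6 = 21−16 = 5
LF_Task 5 = LS_Task 10 = 21; LS_Task 5 = 21−5 = 16
LF_Task 4 = LS_Task 10 = 21; LS_Task 4 = 21−8 = 13
LF_Task 3 = LS_Task 9 = 7; LS_Task 3 = 7−7 = 0
LF_Task 2 = min(LS_Task 7=10, LS_Task 8=9) = 9; LS_Task 2 = 9−4 = 5
LF_Task 1 = LS_Task 10 = 21; LS_Task 1 = 21−13 = 8
Slack_Task 8 = LS_Task 8 − ES_Task 8 = 9 − 4 = 5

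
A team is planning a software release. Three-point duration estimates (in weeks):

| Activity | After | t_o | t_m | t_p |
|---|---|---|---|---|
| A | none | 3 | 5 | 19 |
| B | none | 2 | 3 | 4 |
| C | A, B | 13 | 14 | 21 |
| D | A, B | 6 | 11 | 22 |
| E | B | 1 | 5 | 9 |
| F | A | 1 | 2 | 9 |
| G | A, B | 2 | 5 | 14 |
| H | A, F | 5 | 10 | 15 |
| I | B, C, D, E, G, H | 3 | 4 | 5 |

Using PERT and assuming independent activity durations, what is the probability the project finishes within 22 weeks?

0.091

te_A = (3 + 4·5 + 19)/6 = 42/6 = 7; σ²_A = ((19−3)/6)² = 7.111
te_B = (2 + 4·3 + 4)/6 = 18/6 = 3; σ²_B = ((4−2)/6)² = 0.111
te_C = (13 + 4·14 + 21)/6 = 90/6 = 15; σ²_C = ((21−13)/6)² = 1.778
te_D = (6 + 4·11 + 22)/6 = 72/6 = 12; σ²_D = ((22−6)/6)² = 7.111
te_E = (1 + 4·5 + 9)/6 = 30/6 = 5; σ²_E = ((9−1)/6)² = 1.778
te_F = (1 + 4·2 + 9)/6 = 18/6 = 3; σ²_F = ((9−1)/6)² = 1.778
te_G = (2 + 4·5 + 14)/6 = 36/6 = 6; σ²_G = ((14−2)/6)² = 4.000
te_H = (5 + 4·10 + 15)/6 = 60/6 = 10; σ²_H = ((15−5)/6)² = 2.778
te_I = (3 + 4·4 + 5)/6 = 24/6 = 4; σ²_I = ((5−3)/6)² = 0.111

Forward pass:
ES_A = 0; EF_A = 7
ES_B = 0; EF_B = 3
ES_C = max(EF_A=7, EF_B=3) = 7; EF_C = 7+15 = 22
ES_D = max(EF_A=7, EF_B=3) = 7; EF_D = 7+12 = 19
ES_E = 3; EF_E = 3+5 = 8
ES_F = 7; EF_F = 7+3 = 10
ES_G = max(EF_A=7, EF_B=3) = 7; EF_G = 7+6 = 13
ES_H = max(EF_A=7, EF_F=10) = 10; EF_H = 10+10 = 20
ES_I = max(EF_B=3, EF_C=22, EF_D=19, EF_E=8, EF_G=13, EF_H=20) = 22; EF_I = 22+4 = 26
Expected project duration μ = 26 weeks. Critical path: A → C → I.

Variance along critical path = 7.111 + 1.778 + 0.111 = 9.000; σ = √9.000 = 3.000 weeks.
Z = (22 − 26) / 3.000 = -1.333
P(T ≤ 22) = Φ(-1.333) ≈ 0.091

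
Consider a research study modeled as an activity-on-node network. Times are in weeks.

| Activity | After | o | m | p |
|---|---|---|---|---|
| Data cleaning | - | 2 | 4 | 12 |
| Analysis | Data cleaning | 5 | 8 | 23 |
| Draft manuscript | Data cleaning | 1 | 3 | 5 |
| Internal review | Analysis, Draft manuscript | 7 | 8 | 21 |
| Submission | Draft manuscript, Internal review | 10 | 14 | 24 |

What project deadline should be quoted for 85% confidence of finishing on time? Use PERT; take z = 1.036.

te_Data cleaning = (2 + 4·4 + 12)/6 = 30/6 = 5; σ²_Data cleaning = ((12−2)/6)² = 2.778
te_Analysis = (5 + 4·8 + 23)/6 = 60/6 = 10; σ²_Analysis = ((23−5)/6)² = 9.000
te_Draft manuscript = (1 + 4·3 + 5)/6 = 18/6 = 3; σ²_Draft manuscript = ((5−1)/6)² = 0.444
te_Internal review = (7 + 4·8 + 21)/6 = 60/6 = 10; σ²_Internal review = ((21−7)/6)² = 5.444
te_Submission = (10 + 4·14 + 24)/6 = 90/6 = 15; σ²_Submission = ((24−10)/6)² = 5.444

Forward pass:
ES_Data cleaning = 0; EF_Data cleaning = 5
ES_Analysis = 5; EF_Analysis = 5+10 = 15
ES_Draft manuscript = 5; EF_Draft manuscript = 5+3 = 8
ES_Internal review = max(EF_Analysis=15, EF_Draft manuscript=8) = 15; EF_Internal review = 15+10 = 25
ES_Submission = max(EF_Draft manuscript=8, EF_Internal review=25) = 25; EF_Submission = 25+15 = 40
Expected project duration μ = 40 weeks. Critical path: Data cleaning → Analysis → Internal review → Submission.

Variance along critical path = 2.778 + 9.000 + 5.444 + 5.444 = 22.667; σ = 4.761 weeks.
D = μ + z·σ = 40 + 1.036·4.761 = 44.9 weeks

44.9 weeks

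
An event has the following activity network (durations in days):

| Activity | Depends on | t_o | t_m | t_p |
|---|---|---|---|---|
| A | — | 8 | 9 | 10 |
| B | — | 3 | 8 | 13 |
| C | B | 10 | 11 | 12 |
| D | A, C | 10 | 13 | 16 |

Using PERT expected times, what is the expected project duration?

32 days

te_A = (8 + 4·9 + 10)/6 = 54/6 = 9
te_B = (3 + 4·8 + 13)/6 = 48/6 = 8
te_C = (10 + 4·11 + 12)/6 = 66/6 = 11
te_D = (10 + 4·13 + 16)/6 = 78/6 = 13

Forward pass:
ES_A = 0; EF_A = 9
ES_B = 0; EF_B = 8
ES_C = 8; EF_C = 8+11 = 19
ES_D = max(EF_A=9, EF_C=19) = 19; EF_D = 19+13 = 32
Expected project duration μ = 32 days. Critical path: B → C → D.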